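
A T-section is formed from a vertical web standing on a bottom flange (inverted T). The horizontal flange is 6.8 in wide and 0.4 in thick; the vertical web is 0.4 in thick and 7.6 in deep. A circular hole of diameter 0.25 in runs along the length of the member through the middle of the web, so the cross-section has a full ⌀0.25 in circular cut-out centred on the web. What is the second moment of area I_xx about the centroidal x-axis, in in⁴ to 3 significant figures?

Break the section into simple shapes (no overlaps), measuring from the bottom-left corner of the bounding box.
Flange: 6.8 × 0.4, A = 2.72 in², y = 0.2 in, Ī = 0.036267 in⁴.
Web: 0.4 × 7.6, A = 3.04 in², y = 4.2 in, Ī = 14.633 in⁴.
Hole (subtracted): ⌀0.25, A = 0.049087 in², y = 4.2 in, Ī = 0.00019175 in⁴.
Centroid: ȳ = ΣA·y / ΣA = 2.2949 in.
Transfer each piece to the centroidal x-axis using Ī + A·d² with d = y − 2.2949:
  flange: d = -2.0949 in → contributes +11.973 in⁴
  web: d = 1.9051 in → contributes +25.666 in⁴
  hole: d = 1.9051 in → contributes −0.17835 in⁴
Total I = 37.461 in⁴.

I_xx ≈ 37.5 in⁴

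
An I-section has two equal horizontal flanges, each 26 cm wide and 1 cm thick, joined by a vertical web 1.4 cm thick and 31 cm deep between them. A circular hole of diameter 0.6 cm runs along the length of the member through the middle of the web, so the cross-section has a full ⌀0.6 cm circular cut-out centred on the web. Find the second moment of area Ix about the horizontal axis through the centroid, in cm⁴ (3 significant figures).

Break the section into simple shapes (no overlaps), measuring from the bottom-left corner of the bounding box.
Bottom flange: 26 × 1, A = 26 cm², y = 0.5 cm, Ī = 2.1667 cm⁴.
Web: 1.4 × 31, A = 43.4 cm², y = 16.5 cm, Ī = 3475.6 cm⁴.
Top flange: 26 × 1, A = 26 cm², y = 32.5 cm, Ī = 2.1667 cm⁴.
Hole (subtracted): ⌀0.6, A = 0.28274 cm², y = 16.5 cm, Ī = 0.0063617 cm⁴.
By symmetry the centroid is at mid-height, ȳ = 16.5 cm.
Transfer each piece to the horizontal axis through the centroid using Ī + A·d² with d = y − 16.5:
  bottom flange: d = -16 cm → contributes +6658.2 cm⁴
  web: d = 0 cm → contributes +3475.6 cm⁴
  top flange: d = 16 cm → contributes +6658.2 cm⁴
  hole: d = 0 cm → contributes −0.0063617 cm⁴
Total I = 16 792 cm⁴.

Ix ≈ 1.68 × 10⁴ cm⁴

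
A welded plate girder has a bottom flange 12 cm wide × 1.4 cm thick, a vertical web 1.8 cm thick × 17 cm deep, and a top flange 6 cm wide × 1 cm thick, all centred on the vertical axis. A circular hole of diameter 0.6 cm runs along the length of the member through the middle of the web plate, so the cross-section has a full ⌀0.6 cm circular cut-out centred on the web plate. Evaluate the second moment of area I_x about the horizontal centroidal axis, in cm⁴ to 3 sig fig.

I_x ≈ 2460 cm⁴

Break the section into simple shapes (no overlaps), measuring from the bottom-left corner of the bounding box.
Bottom plate: 12 × 1.4, A = 16.8 cm², y = 0.7 cm, Ī = 2.744 cm⁴.
Web plate: 1.8 × 17, A = 30.6 cm², y = 9.9 cm, Ī = 736.95 cm⁴.
Top plate: 6 × 1, A = 6 cm², y = 18.9 cm, Ī = 0.5 cm⁴.
Hole (subtracted): ⌀0.6, A = 0.28274 cm², y = 9.9 cm, Ī = 0.0063617 cm⁴.
Centroid: ȳ = ΣA·y / ΣA = 8.0068 cm.
Transfer each piece to the horizontal centroidal axis using Ī + A·d² with d = y − 8.0068:
  bottom plate: d = -7.3068 cm → contributes +899.69 cm⁴
  web plate: d = 1.8932 cm → contributes +846.62 cm⁴
  top plate: d = 10.893 cm → contributes +712.47 cm⁴
  hole: d = 1.8932 cm → contributes −1.0197 cm⁴
Total I = 2457.8 cm⁴.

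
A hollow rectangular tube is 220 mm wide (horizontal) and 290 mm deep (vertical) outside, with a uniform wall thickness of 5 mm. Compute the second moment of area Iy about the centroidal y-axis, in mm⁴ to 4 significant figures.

Treat the section as a set of non-overlapping primitives; coordinates are from the bounding-box lower-left.
Outer rectangle: 220 × 290, A = 63 800 mm², x = 110 mm, Ī = 257 326 667 mm⁴.
Inner void (subtracted): 210 × 280, A = 58 800 mm², x = 110 mm, Ī = 216 090 000 mm⁴.
By symmetry the centroid is at mid-width, x̄ = 110 mm.
All pieces are centred on the centroidal y-axis, so I = ΣĪ (holes subtracted) = 41 236 667 mm⁴.

Iy ≈ 4.124 × 10⁷ mm⁴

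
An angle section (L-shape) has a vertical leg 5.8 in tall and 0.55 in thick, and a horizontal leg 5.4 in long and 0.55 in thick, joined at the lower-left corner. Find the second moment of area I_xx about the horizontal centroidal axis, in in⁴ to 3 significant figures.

Decompose the section into non-overlapping parts with the origin at the bottom-left of its bounding rectangle.
Vertical leg: 0.55 × 5.8, A = 3.19 in², y = 2.9 in, Ī = 8.9426 in⁴.
Horizontal leg (remainder): 4.85 × 0.55, A = 2.6675 in², y = 0.275 in, Ī = 0.067243 in⁴.
Centroid: ȳ = ΣA·y / ΣA = 1.7046 in.
Transfer each piece to the horizontal centroidal axis using Ī + A·d² with d = y − 1.7046:
  vertical leg: d = 1.1954 in → contributes +13.501 in⁴
  horizontal leg (remainder): d = -1.4296 in → contributes +5.5188 in⁴
Total I = 19.02 in⁴.

I_xx ≈ 19.0 in⁴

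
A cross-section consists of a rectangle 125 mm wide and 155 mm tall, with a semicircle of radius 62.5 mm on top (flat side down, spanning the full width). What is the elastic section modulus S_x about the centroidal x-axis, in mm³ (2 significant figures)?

S_x ≈ 7.9 × 10⁵ mm³

Split into non-overlapping primitives; take the origin at the lower-left of the bounding box.
Rectangular body: 125 × 155, A = 19 375 mm², y = 77.5 mm, Ī = 38 790 365 mm⁴.
Semicircular cap: semicircle r = 62.5, A = 6 136 mm², y = 181.5 mm, Ī = 1 674 758 mm⁴.
Centroid: ȳ = ΣA·y / ΣA = 102.5 mm.
Transfer each piece to the centroidal x-axis using Ī + A·d² with d = y − 102.5:
  rectangular body: d = -25.02 mm → contributes +50 919 547 mm⁴
  semicircular cap: d = 79.01 mm → contributes +39 974 277 mm⁴
Total I = 90 893 823 mm⁴.
Extreme fibre distance c = 115 mm; S = I/c = 790 522 mm³.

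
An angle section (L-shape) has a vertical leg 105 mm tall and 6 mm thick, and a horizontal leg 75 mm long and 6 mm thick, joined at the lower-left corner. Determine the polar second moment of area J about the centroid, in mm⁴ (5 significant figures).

Break the section into simple shapes (no overlaps), measuring from the bottom-left corner of the bounding box.
Vertical leg: 6 × 105, A = 630 mm², y = 52.5 mm, Ī = 578812.5 mm⁴.
Horizontal leg (remainder): 69 × 6, A = 414 mm², y = 3 mm, Ī = 1 242 mm⁴.
Centroid: ȳ = ΣA·y / ΣA = 32.87069 mm.
Transfer each piece to the centroidal x-axis using Ī + A·d² with d = y − 32.87069:
  vertical leg: d = 19.62931 mm → contributes +821557.7 mm⁴
  horizontal leg (remainder): d = -29.87069 mm → contributes +370636.9 mm⁴
Total I = 1 192 195 mm⁴.
For the y-axis: x̄ = 17.87069 mm.
Repeating about the centroidal y-axis gives I_y = 517464.5 mm⁴.
Polar second moment: J = I_x + I_y = 1 709 659 mm⁴.

J ≈ 1.7097 × 10⁶ mm⁴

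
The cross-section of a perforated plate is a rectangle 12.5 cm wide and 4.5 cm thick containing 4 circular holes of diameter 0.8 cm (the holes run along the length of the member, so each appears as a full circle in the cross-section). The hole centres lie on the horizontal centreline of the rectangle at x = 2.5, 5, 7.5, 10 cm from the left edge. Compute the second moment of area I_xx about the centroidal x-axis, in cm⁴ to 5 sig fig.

I_xx ≈ 94.841 cm⁴

Treat the section as a set of non-overlapping primitives; coordinates are from the bounding-box lower-left.
Plate: 12.5 × 4.5, A = 56.25 cm², y = 2.25 cm, Ī = 94.92188 cm⁴.
Hole 1 (subtracted): ⌀0.8, A = 0.5026548 cm², y = 2.25 cm, Ī = 0.02010619 cm⁴.
Hole 2 (subtracted): ⌀0.8, A = 0.5026548 cm², y = 2.25 cm, Ī = 0.02010619 cm⁴.
Hole 3 (subtracted): ⌀0.8, A = 0.5026548 cm², y = 2.25 cm, Ī = 0.02010619 cm⁴.
Hole 4 (subtracted): ⌀0.8, A = 0.5026548 cm², y = 2.25 cm, Ī = 0.02010619 cm⁴.
By symmetry the centroid is at mid-height, ȳ = 2.25 cm.
All pieces are centred on the centroidal x-axis, so I = ΣĪ (holes subtracted) = 94.84145 cm⁴.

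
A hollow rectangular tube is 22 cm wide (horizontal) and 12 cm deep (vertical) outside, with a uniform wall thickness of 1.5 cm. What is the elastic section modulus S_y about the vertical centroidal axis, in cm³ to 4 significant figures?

Decompose the section into non-overlapping parts with the origin at the bottom-left of its bounding rectangle.
Outer rectangle: 22 × 12, A = 264 cm², x = 11 cm, Ī = 10 648 cm⁴.
Inner void (subtracted): 19 × 9, A = 171 cm², x = 11 cm, Ī = 5144.25 cm⁴.
By symmetry the centroid is at mid-width, x̄ = 11 cm.
All pieces are centred on the vertical centroidal axis, so I = ΣĪ (holes subtracted) = 5503.75 cm⁴.
Extreme fibre distance c = 11 cm; S = I/c = 500.341 cm³.

S_y ≈ 500.3 cm³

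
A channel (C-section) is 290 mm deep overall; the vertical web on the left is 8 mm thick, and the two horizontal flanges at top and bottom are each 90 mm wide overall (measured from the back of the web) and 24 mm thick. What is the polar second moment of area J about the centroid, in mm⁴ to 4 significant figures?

Decompose the section into non-overlapping parts with the origin at the bottom-left of its bounding rectangle.
Web: 8 × 290, A = 2 320 mm², y = 145 mm, Ī = 16 259 333 mm⁴.
Top flange (beyond web): 82 × 24, A = 1 968 mm², y = 278 mm, Ī = 94 464 mm⁴.
Bottom flange (beyond web): 82 × 24, A = 1 968 mm², y = 12 mm, Ī = 94 464 mm⁴.
By symmetry the centroid is at mid-height, ȳ = 145 mm.
Transfer each piece to the centroidal x-axis using Ī + A·d² with d = y − 145:
  web: d = 0 mm → contributes +16 259 333 mm⁴
  top flange (beyond web): d = 133 mm → contributes +34 906 416 mm⁴
  bottom flange (beyond web): d = -133 mm → contributes +34 906 416 mm⁴
Total I = 86 072 165 mm⁴.
For the y-axis: x̄ = 32.312 mm.
Repeating about the centroidal y-axis gives I_y = 5 173 620 mm⁴.
Polar second moment: J = I_x + I_y = 91 245 786 mm⁴.

J ≈ 9.125 × 10⁷ mm⁴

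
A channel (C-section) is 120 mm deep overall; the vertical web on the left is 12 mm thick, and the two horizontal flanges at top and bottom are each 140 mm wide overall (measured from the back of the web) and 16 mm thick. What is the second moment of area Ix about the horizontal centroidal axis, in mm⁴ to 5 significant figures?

Ix ≈ 1.2891 × 10⁷ mm⁴

Break the section into simple shapes (no overlaps), measuring from the bottom-left corner of the bounding box.
Web: 12 × 120, A = 1 440 mm², y = 60 mm, Ī = 1 728 000 mm⁴.
Top flange (beyond web): 128 × 16, A = 2 048 mm², y = 112 mm, Ī = 43690.67 mm⁴.
Bottom flange (beyond web): 128 × 16, A = 2 048 mm², y = 8 mm, Ī = 43690.67 mm⁴.
By symmetry the centroid is at mid-height, ȳ = 60 mm.
Transfer each piece to the horizontal centroidal axis using Ī + A·d² with d = y − 60:
  web: d = 0 mm → contributes +1 728 000 mm⁴
  top flange (beyond web): d = 52 mm → contributes +5 581 483 mm⁴
  bottom flange (beyond web): d = -52 mm → contributes +5 581 483 mm⁴
Total I = 12 890 965 mm⁴.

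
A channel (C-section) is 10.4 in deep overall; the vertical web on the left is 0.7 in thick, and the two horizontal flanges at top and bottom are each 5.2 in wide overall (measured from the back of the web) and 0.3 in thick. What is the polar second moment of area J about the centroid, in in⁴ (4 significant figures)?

Decompose the section into non-overlapping parts with the origin at the bottom-left of its bounding rectangle.
Web: 0.7 × 10.4, A = 7.28 in², y = 5.2 in, Ī = 65.6171 in⁴.
Top flange (beyond web): 4.5 × 0.3, A = 1.35 in², y = 10.25 in, Ī = 0.010125 in⁴.
Bottom flange (beyond web): 4.5 × 0.3, A = 1.35 in², y = 0.15 in, Ī = 0.010125 in⁴.
By symmetry the centroid is at mid-height, ȳ = 5.2 in.
Transfer each piece to the centroidal x-axis using Ī + A·d² with d = y − 5.2:
  web: d = 0 in → contributes +65.6171 in⁴
  top flange (beyond web): d = 5.05 in → contributes +34.4385 in⁴
  bottom flange (beyond web): d = -5.05 in → contributes +34.4385 in⁴
Total I = 134.494 in⁴.
For the y-axis: x̄ = 1.05341 in.
Repeating about the centroidal y-axis gives I_y = 18.1676 in⁴.
Polar second moment: J = I_x + I_y = 152.662 in⁴.

J ≈ 152.7 in⁴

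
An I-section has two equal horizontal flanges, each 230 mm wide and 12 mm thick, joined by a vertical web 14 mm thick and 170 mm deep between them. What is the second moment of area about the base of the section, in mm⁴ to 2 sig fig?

I_base ≈ 1.3 × 10⁸ mm⁴

Break the section into simple shapes (no overlaps), measuring from the bottom-left corner of the bounding box.
Bottom flange: 230 × 12, A = 2 760 mm², y = 6 mm, Ī = 33 120 mm⁴.
Web: 14 × 170, A = 2 380 mm², y = 97 mm, Ī = 5 731 833 mm⁴.
Top flange: 230 × 12, A = 2 760 mm², y = 188 mm, Ī = 33 120 mm⁴.
Transfer each piece to the base of the section using Ī + A·d² with d = y − 0:
  bottom flange: d = 6 mm → contributes +132 480 mm⁴
  web: d = 97 mm → contributes +28 125 253 mm⁴
  top flange: d = 188 mm → contributes +97 582 560 mm⁴
Total I = 125 840 293 mm⁴.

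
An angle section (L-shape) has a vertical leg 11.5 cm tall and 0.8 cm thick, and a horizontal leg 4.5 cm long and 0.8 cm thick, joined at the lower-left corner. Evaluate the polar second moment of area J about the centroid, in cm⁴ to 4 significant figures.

J ≈ 180.9 cm⁴

Treat the section as a set of non-overlapping primitives; coordinates are from the bounding-box lower-left.
Vertical leg: 0.8 × 11.5, A = 9.2 cm², y = 5.75 cm, Ī = 101.392 cm⁴.
Horizontal leg (remainder): 3.7 × 0.8, A = 2.96 cm², y = 0.4 cm, Ī = 0.157867 cm⁴.
Centroid: ȳ = ΣA·y / ΣA = 4.4477 cm.
Transfer each piece to the centroidal x-axis using Ī + A·d² with d = y − 4.4477:
  vertical leg: d = 1.3023 cm → contributes +116.995 cm⁴
  horizontal leg (remainder): d = -4.0477 cm → contributes +48.6541 cm⁴
Total I = 165.649 cm⁴.
For the y-axis: x̄ = 0.947697 cm.
Repeating about the centroidal y-axis gives I_y = 15.2049 cm⁴.
Polar second moment: J = I_x + I_y = 180.854 cm⁴.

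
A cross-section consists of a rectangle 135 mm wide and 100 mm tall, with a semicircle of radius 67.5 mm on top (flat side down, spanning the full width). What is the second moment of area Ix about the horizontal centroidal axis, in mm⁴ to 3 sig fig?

Ix ≈ 4.25 × 10⁷ mm⁴

Treat the section as a set of non-overlapping primitives; coordinates are from the bounding-box lower-left.
Rectangular body: 135 × 100, A = 13 500 mm², y = 50 mm, Ī = 11 250 000 mm⁴.
Semicircular cap: semicircle r = 67.5, A = 7156.9 mm², y = 128.65 mm, Ī = 2 278 490 mm⁴.
Centroid: ȳ = ΣA·y / ΣA = 77.249 mm.
Transfer each piece to the horizontal centroidal axis using Ī + A·d² with d = y − 77.249:
  rectangular body: d = -27.249 mm → contributes +21 273 762 mm⁴
  semicircular cap: d = 51.399 mm → contributes +21 186 120 mm⁴
Total I = 42 459 883 mm⁴.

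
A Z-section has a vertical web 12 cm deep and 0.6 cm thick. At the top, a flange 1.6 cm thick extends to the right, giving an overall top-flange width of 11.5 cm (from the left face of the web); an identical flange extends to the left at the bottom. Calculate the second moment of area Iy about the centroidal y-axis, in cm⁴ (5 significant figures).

Decompose the section into non-overlapping parts with the origin at the bottom-left of its bounding rectangle.
Web: 0.6 × 12, A = 7.2 cm², x = 11.2 cm, Ī = 0.216 cm⁴.
Top flange (beyond web): 10.9 × 1.6, A = 17.44 cm², x = 16.95 cm, Ī = 172.6705 cm⁴.
Bottom flange (beyond web): 10.9 × 1.6, A = 17.44 cm², x = 5.45 cm, Ī = 172.6705 cm⁴.
Centroid: x̄ = ΣA·x / ΣA = 11.2 cm.
Transfer each piece to the centroidal y-axis using Ī + A·d² with d = x − 11.2:
  web: d = 0 cm → contributes +0.216 cm⁴
  top flange (beyond web): d = 5.75 cm → contributes +749.2805 cm⁴
  bottom flange (beyond web): d = -5.75 cm → contributes +749.2805 cm⁴
Total I = 1498.777 cm⁴.

Iy ≈ 1498.8 cm⁴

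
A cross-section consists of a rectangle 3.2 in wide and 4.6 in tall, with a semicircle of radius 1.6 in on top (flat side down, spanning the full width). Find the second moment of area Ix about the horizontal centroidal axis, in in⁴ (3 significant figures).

Ix ≈ 54.7 in⁴

Break the section into simple shapes (no overlaps), measuring from the bottom-left corner of the bounding box.
Rectangular body: 3.2 × 4.6, A = 14.72 in², y = 2.3 in, Ī = 25.956 in⁴.
Semicircular cap: semicircle r = 1.6, A = 4.0212 in², y = 5.2791 in, Ī = 0.7193 in⁴.
Centroid: ȳ = ΣA·y / ΣA = 2.9392 in.
Transfer each piece to the horizontal centroidal axis using Ī + A·d² with d = y − 2.9392:
  rectangular body: d = -0.63921 in → contributes +31.971 in⁴
  semicircular cap: d = 2.3399 in → contributes +22.735 in⁴
Total I = 54.706 in⁴.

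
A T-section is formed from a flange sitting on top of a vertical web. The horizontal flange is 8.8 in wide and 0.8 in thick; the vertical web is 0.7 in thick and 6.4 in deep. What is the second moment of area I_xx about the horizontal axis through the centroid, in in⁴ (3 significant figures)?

Break the section into simple shapes (no overlaps), measuring from the bottom-left corner of the bounding box.
Flange: 8.8 × 0.8, A = 7.04 in², y = 6.8 in, Ī = 0.37547 in⁴.
Web: 0.7 × 6.4, A = 4.48 in², y = 3.2 in, Ī = 15.292 in⁴.
Centroid: ȳ = ΣA·y / ΣA = 5.4 in.
Transfer each piece to the horizontal axis through the centroid using Ī + A·d² with d = y − 5.4:
  flange: d = 1.4 in → contributes +14.174 in⁴
  web: d = -2.2 in → contributes +36.975 in⁴
Total I = 51.149 in⁴.

I_xx ≈ 51.1 in⁴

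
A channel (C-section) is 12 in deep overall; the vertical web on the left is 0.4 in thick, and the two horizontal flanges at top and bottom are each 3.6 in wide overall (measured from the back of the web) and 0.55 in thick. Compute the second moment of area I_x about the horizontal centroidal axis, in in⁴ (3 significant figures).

I_x ≈ 173 in⁴

Split into non-overlapping primitives; take the origin at the lower-left of the bounding box.
Web: 0.4 × 12, A = 4.8 in², y = 6 in, Ī = 57.6 in⁴.
Top flange (beyond web): 3.2 × 0.55, A = 1.76 in², y = 11.725 in, Ī = 0.044367 in⁴.
Bottom flange (beyond web): 3.2 × 0.55, A = 1.76 in², y = 0.275 in, Ī = 0.044367 in⁴.
By symmetry the centroid is at mid-height, ȳ = 6 in.
Transfer each piece to the horizontal centroidal axis using Ī + A·d² with d = y − 6:
  web: d = 0 in → contributes +57.6 in⁴
  top flange (beyond web): d = 5.725 in → contributes +57.729 in⁴
  bottom flange (beyond web): d = -5.725 in → contributes +57.729 in⁴
Total I = 173.06 in⁴.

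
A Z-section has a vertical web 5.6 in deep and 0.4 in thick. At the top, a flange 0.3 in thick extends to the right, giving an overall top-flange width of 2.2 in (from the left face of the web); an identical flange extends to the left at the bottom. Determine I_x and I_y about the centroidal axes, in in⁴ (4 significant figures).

I_x ≈ 13.45 in⁴, I_y ≈ 1.628 in⁴

Break the section into simple shapes (no overlaps), measuring from the bottom-left corner of the bounding box.
Web: 0.4 × 5.6, A = 2.24 in², y = 2.8 in, Ī = 5.85387 in⁴.
Top flange (beyond web): 1.8 × 0.3, A = 0.54 in², y = 5.45 in, Ī = 0.00405 in⁴.
Bottom flange (beyond web): 1.8 × 0.3, A = 0.54 in², y = 0.15 in, Ī = 0.00405 in⁴.
Centroid: ȳ = ΣA·y / ΣA = 2.8 in.
Transfer each piece to the centroidal x-axis using Ī + A·d² with d = y − 2.8:
  web: d = 0 in → contributes +5.85387 in⁴
  top flange (beyond web): d = 2.65 in → contributes +3.7962 in⁴
  bottom flange (beyond web): d = -2.65 in → contributes +3.7962 in⁴
Total I = 13.4463 in⁴.
For the y-axis: x̄ = 2 in.
Repeating about the centroidal y-axis gives I_y = 1.62827 in⁴.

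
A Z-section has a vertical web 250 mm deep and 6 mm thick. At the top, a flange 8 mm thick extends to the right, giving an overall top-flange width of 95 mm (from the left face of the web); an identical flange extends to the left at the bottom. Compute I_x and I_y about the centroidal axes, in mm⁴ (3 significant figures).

Break the section into simple shapes (no overlaps), measuring from the bottom-left corner of the bounding box.
Web: 6 × 250, A = 1 500 mm², y = 125 mm, Ī = 7 812 500 mm⁴.
Top flange (beyond web): 89 × 8, A = 712 mm², y = 246 mm, Ī = 3797.3 mm⁴.
Bottom flange (beyond web): 89 × 8, A = 712 mm², y = 4 mm, Ī = 3797.3 mm⁴.
Centroid: ȳ = ΣA·y / ΣA = 125 mm.
Transfer each piece to the centroidal x-axis using Ī + A·d² with d = y − 125:
  web: d = 0 mm → contributes +7 812 500 mm⁴
  top flange (beyond web): d = 121 mm → contributes +10 428 189 mm⁴
  bottom flange (beyond web): d = -121 mm → contributes +10 428 189 mm⁴
Total I = 28 668 879 mm⁴.
For the y-axis: x̄ = 92 mm.
Repeating about the centroidal y-axis gives I_y = 4 157 359 mm⁴.

I_x ≈ 2.87 × 10⁷ mm⁴, I_y ≈ 4.16 × 10⁶ mm⁴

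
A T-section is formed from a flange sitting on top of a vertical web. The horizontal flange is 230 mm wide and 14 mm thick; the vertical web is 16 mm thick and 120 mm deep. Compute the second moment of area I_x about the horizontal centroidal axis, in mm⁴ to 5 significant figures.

Decompose the section into non-overlapping parts with the origin at the bottom-left of its bounding rectangle.
Flange: 230 × 14, A = 3 220 mm², y = 127 mm, Ī = 52593.33 mm⁴.
Web: 16 × 120, A = 1 920 mm², y = 60 mm, Ī = 2 304 000 mm⁴.
Centroid: ȳ = ΣA·y / ΣA = 101.9728 mm.
Transfer each piece to the horizontal centroidal axis using Ī + A·d² with d = y − 101.9728:
  flange: d = 25.02724 mm → contributes +2 069 481 mm⁴
  web: d = -41.97276 mm → contributes +5 686 489 mm⁴
Total I = 7 755 970 mm⁴.

I_x ≈ 7.7560 × 10⁶ mm⁴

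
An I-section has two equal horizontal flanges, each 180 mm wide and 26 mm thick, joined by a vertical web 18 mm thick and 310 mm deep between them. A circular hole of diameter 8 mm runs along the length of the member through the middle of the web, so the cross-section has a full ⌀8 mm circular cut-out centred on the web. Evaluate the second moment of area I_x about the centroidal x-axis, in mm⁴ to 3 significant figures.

Break the section into simple shapes (no overlaps), measuring from the bottom-left corner of the bounding box.
Bottom flange: 180 × 26, A = 4 680 mm², y = 13 mm, Ī = 263 640 mm⁴.
Web: 18 × 310, A = 5 580 mm², y = 181 mm, Ī = 44 686 500 mm⁴.
Top flange: 180 × 26, A = 4 680 mm², y = 349 mm, Ī = 263 640 mm⁴.
Hole (subtracted): ⌀8, A = 50.265 mm², y = 181 mm, Ī = 201.06 mm⁴.
By symmetry the centroid is at mid-height, ȳ = 181 mm.
Transfer each piece to the centroidal x-axis using Ī + A·d² with d = y − 181:
  bottom flange: d = -168 mm → contributes +132 351 960 mm⁴
  web: d = 0 mm → contributes +44 686 500 mm⁴
  top flange: d = 168 mm → contributes +132 351 960 mm⁴
  hole: d = 0 mm → contributes −201.06 mm⁴
Total I = 309 390 219 mm⁴.

I_x ≈ 3.09 × 10⁸ mm⁴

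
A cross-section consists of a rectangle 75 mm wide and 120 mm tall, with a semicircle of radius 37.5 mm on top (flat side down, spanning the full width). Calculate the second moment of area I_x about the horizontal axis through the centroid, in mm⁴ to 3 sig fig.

Break the section into simple shapes (no overlaps), measuring from the bottom-left corner of the bounding box.
Rectangular body: 75 × 120, A = 9 000 mm², y = 60 mm, Ī = 10 800 000 mm⁴.
Semicircular cap: semicircle r = 37.5, A = 2208.9 mm², y = 135.92 mm, Ī = 217 049 mm⁴.
Centroid: ȳ = ΣA·y / ΣA = 74.961 mm.
Transfer each piece to the horizontal axis through the centroid using Ī + A·d² with d = y − 74.961:
  rectangular body: d = -14.961 mm → contributes +12 814 372 mm⁴
  semicircular cap: d = 60.955 mm → contributes +8 424 339 mm⁴
Total I = 21 238 711 mm⁴.

I_x ≈ 2.12 × 10⁷ mm⁴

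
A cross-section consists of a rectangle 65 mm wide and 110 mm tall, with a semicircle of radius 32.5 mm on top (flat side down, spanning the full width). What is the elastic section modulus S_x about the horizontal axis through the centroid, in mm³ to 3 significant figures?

S_x ≈ 1.84 × 10⁵ mm³

Break the section into simple shapes (no overlaps), measuring from the bottom-left corner of the bounding box.
Rectangular body: 65 × 110, A = 7 150 mm², y = 55 mm, Ī = 7 209 583 mm⁴.
Semicircular cap: semicircle r = 32.5, A = 1659.2 mm², y = 123.79 mm, Ī = 122 452 mm⁴.
Centroid: ȳ = ΣA·y / ΣA = 67.957 mm.
Transfer each piece to the horizontal axis through the centroid using Ī + A·d² with d = y − 67.957:
  rectangular body: d = -12.957 mm → contributes +8 409 925 mm⁴
  semicircular cap: d = 55.837 mm → contributes +5 295 234 mm⁴
Total I = 13 705 159 mm⁴.
Extreme fibre distance c = 74.543 mm; S = I/c = 183 855 mm³.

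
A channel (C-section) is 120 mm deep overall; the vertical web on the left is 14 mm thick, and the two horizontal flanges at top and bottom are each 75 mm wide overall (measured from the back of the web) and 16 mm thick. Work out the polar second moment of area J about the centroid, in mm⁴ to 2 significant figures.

J ≈ 9.2 × 10⁶ mm⁴

Break the section into simple shapes (no overlaps), measuring from the bottom-left corner of the bounding box.
Web: 14 × 120, A = 1 680 mm², y = 60 mm, Ī = 2 016 000 mm⁴.
Top flange (beyond web): 61 × 16, A = 976 mm², y = 112 mm, Ī = 20 821 mm⁴.
Bottom flange (beyond web): 61 × 16, A = 976 mm², y = 8 mm, Ī = 20 821 mm⁴.
By symmetry the centroid is at mid-height, ȳ = 60 mm.
Transfer each piece to the centroidal x-axis using Ī + A·d² with d = y − 60:
  web: d = 0 mm → contributes +2 016 000 mm⁴
  top flange (beyond web): d = 52 mm → contributes +2 659 925 mm⁴
  bottom flange (beyond web): d = -52 mm → contributes +2 659 925 mm⁴
Total I = 7 335 851 mm⁴.
For the y-axis: x̄ = 27.15 mm.
Repeating about the centroidal y-axis gives I_y = 1 902 436 mm⁴.
Polar second moment: J = I_x + I_y = 9 238 287 mm⁴.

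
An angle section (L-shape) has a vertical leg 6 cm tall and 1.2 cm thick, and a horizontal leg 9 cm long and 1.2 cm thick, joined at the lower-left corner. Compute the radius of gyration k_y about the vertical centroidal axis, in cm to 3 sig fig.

k_y ≈ 2.81 cm

Treat the section as a set of non-overlapping primitives; coordinates are from the bounding-box lower-left.
Vertical leg: 1.2 × 6, A = 7.2 cm², x = 0.6 cm, Ī = 0.864 cm⁴.
Horizontal leg (remainder): 7.8 × 1.2, A = 9.36 cm², x = 5.1 cm, Ī = 47.455 cm⁴.
Centroid: x̄ = ΣA·x / ΣA = 3.1435 cm.
Transfer each piece to the vertical centroidal axis using Ī + A·d² with d = x − 3.1435:
  vertical leg: d = -2.5435 cm → contributes +47.443 cm⁴
  horizontal leg (remainder): d = 1.9565 cm → contributes +83.285 cm⁴
Total I = 130.73 cm⁴.
Radius of gyration: k = √(I/A) = √(130.73 / 16.56) = 2.8097 cm.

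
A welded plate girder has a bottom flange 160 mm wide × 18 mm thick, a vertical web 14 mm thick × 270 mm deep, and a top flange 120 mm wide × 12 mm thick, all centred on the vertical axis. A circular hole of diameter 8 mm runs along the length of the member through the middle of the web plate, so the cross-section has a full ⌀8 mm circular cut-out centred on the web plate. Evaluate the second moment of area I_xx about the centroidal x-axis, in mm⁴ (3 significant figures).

I_xx ≈ 1.06 × 10⁸ mm⁴

Break the section into simple shapes (no overlaps), measuring from the bottom-left corner of the bounding box.
Bottom plate: 160 × 18, A = 2 880 mm², y = 9 mm, Ī = 77 760 mm⁴.
Web plate: 14 × 270, A = 3 780 mm², y = 153 mm, Ī = 22 963 500 mm⁴.
Top plate: 120 × 12, A = 1 440 mm², y = 294 mm, Ī = 17 280 mm⁴.
Hole (subtracted): ⌀8, A = 50.265 mm², y = 153 mm, Ī = 201.06 mm⁴.
Centroid: ȳ = ΣA·y / ΣA = 126.7 mm.
Transfer each piece to the centroidal x-axis using Ī + A·d² with d = y − 126.7:
  bottom plate: d = -117.7 mm → contributes +39 977 595 mm⁴
  web plate: d = 26.297 mm → contributes +25 577 396 mm⁴
  top plate: d = 167.3 mm → contributes +40 320 181 mm⁴
  hole: d = 26.297 mm → contributes −34 960 mm⁴
Total I = 105 840 212 mm⁴.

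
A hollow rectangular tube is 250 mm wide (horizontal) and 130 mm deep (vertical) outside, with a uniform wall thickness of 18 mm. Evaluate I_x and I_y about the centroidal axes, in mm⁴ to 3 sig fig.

Decompose the section into non-overlapping parts with the origin at the bottom-left of its bounding rectangle.
Outer rectangle: 250 × 130, A = 32 500 mm², y = 65 mm, Ī = 45 770 833 mm⁴.
Inner void (subtracted): 214 × 94, A = 20 116 mm², y = 65 mm, Ī = 14 812 081 mm⁴.
By symmetry the centroid is at mid-height, ȳ = 65 mm.
All pieces are centred on the centroidal x-axis, so I = ΣĪ (holes subtracted) = 30 958 752 mm⁴.
Repeating about the centroidal y-axis gives I_y = 92 501 472 mm⁴.

I_x ≈ 3.10 × 10⁷ mm⁴, I_y ≈ 9.25 × 10⁷ mm⁴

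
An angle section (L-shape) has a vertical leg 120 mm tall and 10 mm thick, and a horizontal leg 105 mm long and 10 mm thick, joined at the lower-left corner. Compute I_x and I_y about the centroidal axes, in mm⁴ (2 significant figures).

I_x ≈ 3.1 × 10⁶ mm⁴, I_y ≈ 2.2 × 10⁶ mm⁴

Decompose the section into non-overlapping parts with the origin at the bottom-left of its bounding rectangle.
Vertical leg: 10 × 120, A = 1 200 mm², y = 60 mm, Ī = 1 440 000 mm⁴.
Horizontal leg (remainder): 95 × 10, A = 950 mm², y = 5 mm, Ī = 7 917 mm⁴.
Centroid: ȳ = ΣA·y / ΣA = 35.7 mm.
Transfer each piece to the centroidal x-axis using Ī + A·d² with d = y − 35.7:
  vertical leg: d = 24.3 mm → contributes +2 148 724 mm⁴
  horizontal leg (remainder): d = -30.7 mm → contributes +903 147 mm⁴
Total I = 3 051 870 mm⁴.
For the y-axis: x̄ = 28.2 mm.
Repeating about the centroidal y-axis gives I_y = 2 185 933 mm⁴.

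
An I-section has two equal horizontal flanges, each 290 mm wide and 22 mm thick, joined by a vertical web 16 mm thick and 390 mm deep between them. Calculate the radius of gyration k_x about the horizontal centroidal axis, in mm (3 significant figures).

k_x ≈ 181 mm

Decompose the section into non-overlapping parts with the origin at the bottom-left of its bounding rectangle.
Bottom flange: 290 × 22, A = 6 380 mm², y = 11 mm, Ī = 257 327 mm⁴.
Web: 16 × 390, A = 6 240 mm², y = 217 mm, Ī = 79 092 000 mm⁴.
Top flange: 290 × 22, A = 6 380 mm², y = 423 mm, Ī = 257 327 mm⁴.
By symmetry the centroid is at mid-height, ȳ = 217 mm.
Transfer each piece to the horizontal centroidal axis using Ī + A·d² with d = y − 217:
  bottom flange: d = -206 mm → contributes +270 999 007 mm⁴
  web: d = 0 mm → contributes +79 092 000 mm⁴
  top flange: d = 206 mm → contributes +270 999 007 mm⁴
Total I = 621 090 013 mm⁴.
Radius of gyration: k = √(I/A) = √(621 090 013 / 19 000) = 180.8 mm.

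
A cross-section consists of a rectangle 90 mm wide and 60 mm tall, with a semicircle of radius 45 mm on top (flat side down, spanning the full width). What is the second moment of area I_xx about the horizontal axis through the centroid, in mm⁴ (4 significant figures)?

Break the section into simple shapes (no overlaps), measuring from the bottom-left corner of the bounding box.
Rectangular body: 90 × 60, A = 5 400 mm², y = 30 mm, Ī = 1 620 000 mm⁴.
Semicircular cap: semicircle r = 45, A = 3180.86 mm², y = 79.0986 mm, Ī = 450 072 mm⁴.
Centroid: ȳ = ΣA·y / ΣA = 48.2005 mm.
Transfer each piece to the horizontal axis through the centroid using Ī + A·d² with d = y − 48.2005:
  rectangular body: d = -18.2005 mm → contributes +3 408 792 mm⁴
  semicircular cap: d = 30.8981 mm → contributes +3 486 819 mm⁴
Total I = 6 895 611 mm⁴.

I_xx ≈ 6.896 × 10⁶ mm⁴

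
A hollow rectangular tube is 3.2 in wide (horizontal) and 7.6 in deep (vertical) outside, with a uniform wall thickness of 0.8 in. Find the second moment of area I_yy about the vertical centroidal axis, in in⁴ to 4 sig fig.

Treat the section as a set of non-overlapping primitives; coordinates are from the bounding-box lower-left.
Outer rectangle: 3.2 × 7.6, A = 24.32 in², x = 1.6 in, Ī = 20.7531 in⁴.
Inner void (subtracted): 1.6 × 6, A = 9.6 in², x = 1.6 in, Ī = 2.048 in⁴.
By symmetry the centroid is at mid-width, x̄ = 1.6 in.
All pieces are centred on the vertical centroidal axis, so I = ΣĪ (holes subtracted) = 18.7051 in⁴.

I_yy ≈ 18.71 in⁴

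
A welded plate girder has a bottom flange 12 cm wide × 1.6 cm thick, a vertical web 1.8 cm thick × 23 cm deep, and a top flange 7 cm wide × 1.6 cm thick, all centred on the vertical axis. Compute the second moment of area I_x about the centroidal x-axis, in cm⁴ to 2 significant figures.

Split into non-overlapping primitives; take the origin at the lower-left of the bounding box.
Bottom plate: 12 × 1.6, A = 19.2 cm², y = 0.8 cm, Ī = 4.096 cm⁴.
Web plate: 1.8 × 23, A = 41.4 cm², y = 13.1 cm, Ī = 1 825 cm⁴.
Top plate: 7 × 1.6, A = 11.2 cm², y = 25.4 cm, Ī = 2.389 cm⁴.
Centroid: ȳ = ΣA·y / ΣA = 11.73 cm.
Transfer each piece to the centroidal x-axis using Ī + A·d² with d = y − 11.73:
  bottom plate: d = -10.93 cm → contributes +2 298 cm⁴
  web plate: d = 1.37 cm → contributes +1 903 cm⁴
  top plate: d = 13.67 cm → contributes +2 095 cm⁴
Total I = 6 296 cm⁴.

I_x ≈ 6300 cm⁴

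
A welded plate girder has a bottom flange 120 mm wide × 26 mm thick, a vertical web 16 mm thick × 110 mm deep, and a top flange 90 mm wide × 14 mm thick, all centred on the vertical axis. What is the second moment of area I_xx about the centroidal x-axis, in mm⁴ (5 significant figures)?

Break the section into simple shapes (no overlaps), measuring from the bottom-left corner of the bounding box.
Bottom plate: 120 × 26, A = 3 120 mm², y = 13 mm, Ī = 175 760 mm⁴.
Web plate: 16 × 110, A = 1 760 mm², y = 81 mm, Ī = 1 774 667 mm⁴.
Top plate: 90 × 14, A = 1 260 mm², y = 143 mm, Ī = 20 580 mm⁴.
Centroid: ȳ = ΣA·y / ΣA = 59.16938 mm.
Transfer each piece to the centroidal x-axis using Ī + A·d² with d = y − 59.16938:
  bottom plate: d = -46.16938 mm → contributes +6 826 389 mm⁴
  web plate: d = 21.83062 mm → contributes +2 613 440 mm⁴
  top plate: d = 83.83062 mm → contributes +8 875 322 mm⁴
Total I = 18 315 151 mm⁴.

I_xx ≈ 1.8315 × 10⁷ mm⁴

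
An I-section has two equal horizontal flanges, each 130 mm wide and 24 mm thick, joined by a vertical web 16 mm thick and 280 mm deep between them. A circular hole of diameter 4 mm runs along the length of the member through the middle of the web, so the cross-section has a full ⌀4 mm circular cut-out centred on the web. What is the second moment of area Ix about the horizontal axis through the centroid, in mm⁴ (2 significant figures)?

Treat the section as a set of non-overlapping primitives; coordinates are from the bounding-box lower-left.
Bottom flange: 130 × 24, A = 3 120 mm², y = 12 mm, Ī = 149 760 mm⁴.
Web: 16 × 280, A = 4 480 mm², y = 164 mm, Ī = 29 269 333 mm⁴.
Top flange: 130 × 24, A = 3 120 mm², y = 316 mm, Ī = 149 760 mm⁴.
Hole (subtracted): ⌀4, A = 12.57 mm², y = 164 mm, Ī = 12.57 mm⁴.
By symmetry the centroid is at mid-height, ȳ = 164 mm.
Transfer each piece to the horizontal axis through the centroid using Ī + A·d² with d = y − 164:
  bottom flange: d = -152 mm → contributes +72 234 240 mm⁴
  web: d = 0 mm → contributes +29 269 333 mm⁴
  top flange: d = 152 mm → contributes +72 234 240 mm⁴
  hole: d = 0 mm → contributes −12.57 mm⁴
Total I = 173 737 801 mm⁴.

Ix ≈ 1.7 × 10⁸ mm⁴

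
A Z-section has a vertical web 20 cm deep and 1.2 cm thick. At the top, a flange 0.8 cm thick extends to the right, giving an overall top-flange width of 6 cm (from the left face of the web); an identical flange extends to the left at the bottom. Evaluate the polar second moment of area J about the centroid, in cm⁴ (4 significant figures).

J ≈ 1595 cm⁴

Decompose the section into non-overlapping parts with the origin at the bottom-left of its bounding rectangle.
Web: 1.2 × 20, A = 24 cm², y = 10 cm, Ī = 800 cm⁴.
Top flange (beyond web): 4.8 × 0.8, A = 3.84 cm², y = 19.6 cm, Ī = 0.2048 cm⁴.
Bottom flange (beyond web): 4.8 × 0.8, A = 3.84 cm², y = 0.4 cm, Ī = 0.2048 cm⁴.
Centroid: ȳ = ΣA·y / ΣA = 10 cm.
Transfer each piece to the centroidal x-axis using Ī + A·d² with d = y − 10:
  web: d = 0 cm → contributes +800 cm⁴
  top flange (beyond web): d = 9.6 cm → contributes +354.099 cm⁴
  bottom flange (beyond web): d = -9.6 cm → contributes +354.099 cm⁴
Total I = 1508.2 cm⁴.
For the y-axis: x̄ = 5.4 cm.
Repeating about the centroidal y-axis gives I_y = 86.7456 cm⁴.
Polar second moment: J = I_x + I_y = 1594.94 cm⁴.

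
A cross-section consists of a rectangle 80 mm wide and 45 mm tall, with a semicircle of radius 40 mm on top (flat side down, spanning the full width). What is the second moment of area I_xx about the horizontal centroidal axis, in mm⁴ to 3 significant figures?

I_xx ≈ 3.19 × 10⁶ mm⁴

Treat the section as a set of non-overlapping primitives; coordinates are from the bounding-box lower-left.
Rectangular body: 80 × 45, A = 3 600 mm², y = 22.5 mm, Ī = 607 500 mm⁴.
Semicircular cap: semicircle r = 40, A = 2513.3 mm², y = 61.977 mm, Ī = 280 978 mm⁴.
Centroid: ȳ = ΣA·y / ΣA = 38.729 mm.
Transfer each piece to the horizontal centroidal axis using Ī + A·d² with d = y − 38.729:
  rectangular body: d = -16.229 mm → contributes +1 555 727 mm⁴
  semicircular cap: d = 23.247 mm → contributes +1 639 213 mm⁴
Total I = 3 194 940 mm⁴.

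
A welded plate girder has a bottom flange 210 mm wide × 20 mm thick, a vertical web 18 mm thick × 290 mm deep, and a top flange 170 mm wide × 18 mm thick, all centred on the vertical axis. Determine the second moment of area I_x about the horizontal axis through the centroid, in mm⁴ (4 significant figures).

I_x ≈ 2.077 × 10⁸ mm⁴

Treat the section as a set of non-overlapping primitives; coordinates are from the bounding-box lower-left.
Bottom plate: 210 × 20, A = 4 200 mm², y = 10 mm, Ī = 140 000 mm⁴.
Web plate: 18 × 290, A = 5 220 mm², y = 165 mm, Ī = 36 583 500 mm⁴.
Top plate: 170 × 18, A = 3 060 mm², y = 319 mm, Ī = 82 620 mm⁴.
Centroid: ȳ = ΣA·y / ΣA = 150.596 mm.
Transfer each piece to the horizontal axis through the centroid using Ī + A·d² with d = y − 150.596:
  bottom plate: d = -140.596 mm → contributes +83 162 570 mm⁴
  web plate: d = 14.4038 mm → contributes +37 666 497 mm⁴
  top plate: d = 168.404 mm → contributes +86 863 778 mm⁴
Total I = 207 692 845 mm⁴.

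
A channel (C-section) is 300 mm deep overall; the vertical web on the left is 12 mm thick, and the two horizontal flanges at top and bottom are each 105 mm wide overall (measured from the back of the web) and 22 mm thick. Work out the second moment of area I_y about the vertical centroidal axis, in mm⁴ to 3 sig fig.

I_y ≈ 8.27 × 10⁶ mm⁴

Break the section into simple shapes (no overlaps), measuring from the bottom-left corner of the bounding box.
Web: 12 × 300, A = 3 600 mm², x = 6 mm, Ī = 43 200 mm⁴.
Top flange (beyond web): 93 × 22, A = 2 046 mm², x = 58.5 mm, Ī = 1 474 655 mm⁴.
Bottom flange (beyond web): 93 × 22, A = 2 046 mm², x = 58.5 mm, Ī = 1 474 655 mm⁴.
Centroid: x̄ = ΣA·x / ΣA = 33.929 mm.
Transfer each piece to the vertical centroidal axis using Ī + A·d² with d = x − 33.929:
  web: d = -27.929 mm → contributes +2 851 308 mm⁴
  top flange (beyond web): d = 24.571 mm → contributes +2 709 893 mm⁴
  bottom flange (beyond web): d = 24.571 mm → contributes +2 709 893 mm⁴
Total I = 8 271 093 mm⁴.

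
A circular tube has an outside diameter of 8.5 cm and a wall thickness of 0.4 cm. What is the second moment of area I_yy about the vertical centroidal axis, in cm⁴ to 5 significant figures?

I_yy ≈ 83.682 cm⁴

Split into non-overlapping primitives; take the origin at the lower-left of the bounding box.
Outer circle: ⌀8.5, A = 56.74502 cm², x = 4.25 cm, Ī = 256.2392 cm⁴.
Bore (subtracted): ⌀7.7, A = 46.56626 cm², x = 4.25 cm, Ī = 172.5571 cm⁴.
By symmetry the centroid is at mid-width, x̄ = 4.25 cm.
All pieces are centred on the vertical centroidal axis, so I = ΣĪ (holes subtracted) = 83.68213 cm⁴.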